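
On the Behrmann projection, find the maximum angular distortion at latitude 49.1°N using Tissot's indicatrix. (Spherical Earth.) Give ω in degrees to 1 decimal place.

The Behrmann projection is cylindrical equal-area with φ₀ = 30°. Cylindrical equal-area (φ₀ = 30°): h = cos φ / cos 30° along meridians, k = cos 30° / cos φ along parallels; h·k = 1.
At 49.1°: h = 0.7560, k = 1.323; principal scales a = 1.323, b = 0.7560.
sin(ω/2) = (a − b)/(a + b) = 0.5667/2.079 = 0.2726, so ω = 2 arcsin(0.2726) ≈ 31.6°.

31.6°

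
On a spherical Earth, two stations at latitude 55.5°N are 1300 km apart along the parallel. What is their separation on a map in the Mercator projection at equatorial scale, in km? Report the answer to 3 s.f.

For Mercator, h = k = sec φ (a conformal cylindrical projection has a single point scale, 1/cos φ).
Along the parallel, k = sec 55.5° = 1/0.5664 = 1.766.
Map distance = 1300 × 1.766 ≈ 2300 km.

2300 km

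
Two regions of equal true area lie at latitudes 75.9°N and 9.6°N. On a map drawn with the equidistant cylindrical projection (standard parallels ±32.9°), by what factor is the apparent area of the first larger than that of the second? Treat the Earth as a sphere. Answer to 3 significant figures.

4.05

With standard parallel φ₀ = 32.9°, the equirectangular projection gives x = Rλ cos φ₀, y = Rφ, so h = 1 and k = cos 32.9° / cos φ.
Areal scale at 75.9°: h·k = 1.000 × 3.447 = 3.447.
Areal scale at 9.6°: h·k = 1.000 × 0.8515 = 0.8515.
Ratio = 3.447/0.8515 ≈ 4.05.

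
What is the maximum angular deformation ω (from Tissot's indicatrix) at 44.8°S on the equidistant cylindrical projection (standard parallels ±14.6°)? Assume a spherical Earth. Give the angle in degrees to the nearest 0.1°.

With standard parallel φ₀ = 14.6°, the equirectangular projection gives x = Rλ cos φ₀, y = Rφ, so h = 1 and k = cos 14.6° / cos φ.
At 44.8°: h = 1.000, k = 1.364; principal scales a = 1.364, b = 1.000.
sin(ω/2) = (a − b)/(a + b) = 0.3638/2.364 = 0.1539, so ω = 2 arcsin(0.1539) ≈ 17.7°.

17.7°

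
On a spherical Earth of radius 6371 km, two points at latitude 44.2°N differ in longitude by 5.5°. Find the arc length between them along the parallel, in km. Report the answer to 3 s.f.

438 km

Arc length along a parallel = R cos φ · Δλ (with Δλ in radians).
= 6371 × cos 44.2° × (5.5° × π/180) = 6371 × 0.7169 × 0.09599 ≈ 438 km.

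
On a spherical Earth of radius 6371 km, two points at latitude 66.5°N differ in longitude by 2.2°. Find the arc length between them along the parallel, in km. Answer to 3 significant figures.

Arc length along a parallel = R cos φ · Δλ (with Δλ in radians).
= 6371 × cos 66.5° × (2.2° × π/180) = 6371 × 0.3987 × 0.03840 ≈ 97.5 km.

97.5 km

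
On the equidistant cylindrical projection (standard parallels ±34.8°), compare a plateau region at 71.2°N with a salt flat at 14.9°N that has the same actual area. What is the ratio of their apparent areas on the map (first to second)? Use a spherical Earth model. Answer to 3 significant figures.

3.00

With standard parallel φ₀ = 34.8°, the equirectangular projection gives x = Rλ cos φ₀, y = Rφ, so h = 1 and k = cos 34.8° / cos φ.
Areal scale at 71.2°: h·k = 1.000 × 2.548 = 2.548.
Areal scale at 14.9°: h·k = 1.000 × 0.8497 = 0.8497.
Ratio = 2.548/0.8497 ≈ 3.00.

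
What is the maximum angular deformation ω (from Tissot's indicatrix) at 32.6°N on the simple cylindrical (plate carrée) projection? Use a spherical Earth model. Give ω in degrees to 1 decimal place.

For the equirectangular projection with φ₀ = 0 (plate carrée), h = 1 along meridians and k = sec φ along parallels.
At 32.6°: h = 1.000, k = 1.187; principal scales a = 1.187, b = 1.000.
sin(ω/2) = (a − b)/(a + b) = 0.1870/2.187 = 0.08551, so ω = 2 arcsin(0.08551) ≈ 9.8°.

9.8°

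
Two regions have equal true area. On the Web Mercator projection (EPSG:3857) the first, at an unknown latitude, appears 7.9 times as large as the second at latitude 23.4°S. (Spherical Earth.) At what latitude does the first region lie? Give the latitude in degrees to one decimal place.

Mercator areal scale is sec²φ, so apparent-area ratio = sec²φ₁ / sec²φ₂ = cos²φ₂ / cos²φ₁.
cos²φ₂ / cos²φ₁ = 7.9  ⇒  cos φ₁ = cos 23.4° / √7.9 = 0.9178/2.811 = 0.3265.
φ₁ = arccos(0.3265) ≈ 70.9°.

70.9°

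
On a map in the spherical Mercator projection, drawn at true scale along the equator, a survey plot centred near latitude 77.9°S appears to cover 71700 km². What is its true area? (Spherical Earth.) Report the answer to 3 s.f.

Mercator is conformal, so the point scale is isotropic: h = k = sec φ = 1/cos φ.
Areal scale = k² = sec²φ = 1/cos²(77.9°) = 1/0.2096² = 22.76.
True area = apparent / (areal scale) = 71700 / 22.76 ≈ 3150 km².

3150 km²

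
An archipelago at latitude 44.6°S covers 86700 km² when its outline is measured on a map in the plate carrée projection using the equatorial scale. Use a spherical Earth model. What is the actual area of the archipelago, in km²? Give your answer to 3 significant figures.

61700 km²

For the equirectangular projection with φ₀ = 0 (plate carrée), h = 1 along meridians and k = sec φ along parallels.
Areal scale = h·k = 1 × sec φ; at 44.6°, h = 1.000, k = 1.404, so h·k = 1.404.
True area = apparent / (areal scale) = 86700 / 1.404 ≈ 61700 km².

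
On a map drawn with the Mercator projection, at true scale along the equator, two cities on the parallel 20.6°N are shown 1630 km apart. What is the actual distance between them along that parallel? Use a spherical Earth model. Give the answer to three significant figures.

The Mercator projection is conformal; its linear scale factor is the same in every direction and equals sec φ = 1/cos φ.
Along the parallel at 20.6°, map distances are exaggerated by k = sec 20.6° = 1.068.
True distance = 1630 / 1.068 = 1630 × cos 20.6° ≈ 1530 km.

1530 km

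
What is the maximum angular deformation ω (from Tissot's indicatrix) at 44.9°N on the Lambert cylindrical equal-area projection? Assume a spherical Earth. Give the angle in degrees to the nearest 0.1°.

38.8°

The Lambert cylindrical equal-area projection is the cylindrical equal-area projection with its standard parallel at the equator (φ₀ = 0). For cylindrical equal-area with standard parallel φ₀, h = cos φ / cos φ₀ and k = cos φ₀ / cos φ, so h·k = 1.
At 44.9°: h = 0.7083, k = 1.412; principal scales a = 1.412, b = 0.7083.
sin(ω/2) = (a − b)/(a + b) = 0.7034/2.120 = 0.3318, so ω = 2 arcsin(0.3318) ≈ 38.8°.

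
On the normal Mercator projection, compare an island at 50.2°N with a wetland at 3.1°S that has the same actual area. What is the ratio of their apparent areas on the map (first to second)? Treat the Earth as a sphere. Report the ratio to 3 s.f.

2.43

On Mercator, area is exaggerated by sec²φ = 1/cos²φ.
At 50.2°: sec²(50.2°) = 1/0.6401² = 2.441.
At 3.1°: sec²(3.1°) = 1/0.9985² = 1.003.
Ratio = 2.441/1.003 = cos²(3.1°)/cos²(50.2°) ≈ 2.43.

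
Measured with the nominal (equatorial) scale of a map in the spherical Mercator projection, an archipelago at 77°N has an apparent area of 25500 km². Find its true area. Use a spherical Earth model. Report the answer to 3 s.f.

1290 km²

For Mercator, h = k = sec φ (a conformal cylindrical projection has a single point scale, 1/cos φ).
Areal scale = k² = sec²φ = 1/cos²(77°) = 1/0.2250² = 19.76.
True area = apparent / (areal scale) = 25500 / 19.76 ≈ 1290 km².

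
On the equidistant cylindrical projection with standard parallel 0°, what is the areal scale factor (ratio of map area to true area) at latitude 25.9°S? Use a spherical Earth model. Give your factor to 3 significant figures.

For the equirectangular projection with φ₀ = 0 (plate carrée), h = 1 along meridians and k = sec φ along parallels.
Areal scale = h·k = 1 × sec φ; at 25.9°, h = 1.000, k = 1.112, so h·k = 1.112.

1.11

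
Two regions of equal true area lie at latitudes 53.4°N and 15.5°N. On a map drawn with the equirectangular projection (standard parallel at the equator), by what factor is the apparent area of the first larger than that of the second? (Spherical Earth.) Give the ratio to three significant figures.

Plate carrée maps x = Rλ, y = Rφ. The meridian scale is h = 1 and the parallel scale is k = 1/cos φ = sec φ.
Areal scale at 53.4°: h·k = 1.000 × 1.677 = 1.677.
Areal scale at 15.5°: h·k = 1.000 × 1.038 = 1.038.
Ratio = 1.677/1.038 ≈ 1.62.

1.62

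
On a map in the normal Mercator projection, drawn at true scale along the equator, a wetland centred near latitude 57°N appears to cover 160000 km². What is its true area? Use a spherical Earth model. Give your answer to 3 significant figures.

For Mercator, h = k = sec φ (a conformal cylindrical projection has a single point scale, 1/cos φ).
Areal scale = k² = sec²φ = 1/cos²(57°) = 1/0.5446² = 3.371.
True area = apparent / (areal scale) = 160000 / 3.371 ≈ 47500 km².

47500 km²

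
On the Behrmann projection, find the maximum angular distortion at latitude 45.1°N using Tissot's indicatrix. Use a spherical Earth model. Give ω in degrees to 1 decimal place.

23.3°

Behrmann is a cylindrical equal-area projection with standard parallels at ±30°. Cylindrical equal-area (φ₀ = 30°): h = cos φ / cos 30° along meridians, k = cos 30° / cos φ along parallels; h·k = 1.
At 45.1°: h = 0.8151, k = 1.227; principal scales a = 1.227, b = 0.8151.
sin(ω/2) = (a − b)/(a + b) = 0.4118/2.042 = 0.2017, so ω = 2 arcsin(0.2017) ≈ 23.3°.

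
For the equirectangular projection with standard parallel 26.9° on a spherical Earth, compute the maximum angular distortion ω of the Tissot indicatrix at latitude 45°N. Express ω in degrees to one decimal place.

13.3°

In the equirectangular projection with standard parallel φ₀ = 26.9° (x = Rλ cos φ₀, y = Rφ), meridians are true-scale (h = 1) and the parallel scale is k = cos φ₀ / cos φ.
At 45°: h = 1.000, k = 1.261; principal scales a = 1.261, b = 1.000.
sin(ω/2) = (a − b)/(a + b) = 0.2612/2.261 = 0.1155, so ω = 2 arcsin(0.1155) ≈ 13.3°.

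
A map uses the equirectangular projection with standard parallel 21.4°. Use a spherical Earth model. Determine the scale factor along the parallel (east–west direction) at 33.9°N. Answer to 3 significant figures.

1.12

In the equirectangular projection with standard parallel φ₀ = 21.4° (x = Rλ cos φ₀, y = Rφ), meridians are true-scale (h = 1) and the parallel scale is k = cos φ₀ / cos φ.
k = cos 21.4° / cos 33.9° = 0.9311/0.8300 = 1.122.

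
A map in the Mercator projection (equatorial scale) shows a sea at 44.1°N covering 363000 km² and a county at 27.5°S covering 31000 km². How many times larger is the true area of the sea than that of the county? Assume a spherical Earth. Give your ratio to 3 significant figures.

Since Mercator area scale is 1/cos²φ, the true area equals the apparent area multiplied by cos²φ.
True area of sea: 363000 × cos²(44.1°) = 363000 × 0.5157 = 187200 km².
True area of county: 31000 × cos²(27.5°) = 31000 × 0.7868 = 24390 km².
Ratio = 187200 / 24390 ≈ 7.68.

7.68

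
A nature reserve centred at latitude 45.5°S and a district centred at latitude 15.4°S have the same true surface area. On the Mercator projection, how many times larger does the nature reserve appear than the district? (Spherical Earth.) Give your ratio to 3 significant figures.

Mercator areal scale is sec²φ.
At 45.5°: sec²(45.5°) = 1/0.7009² = 2.036.
At 15.4°: sec²(15.4°) = 1/0.9641² = 1.076.
Ratio = 2.036/1.076 = cos²(15.4°)/cos²(45.5°) ≈ 1.89.

1.89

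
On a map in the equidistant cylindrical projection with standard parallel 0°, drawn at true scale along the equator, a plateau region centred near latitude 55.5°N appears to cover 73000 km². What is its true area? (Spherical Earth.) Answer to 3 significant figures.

Plate carrée maps x = Rλ, y = Rφ. The meridian scale is h = 1 and the parallel scale is k = 1/cos φ = sec φ.
Areal scale = h·k = 1 × sec φ; at 55.5°, h = 1.000, k = 1.766, so h·k = 1.766.
True area = apparent / (areal scale) = 73000 / 1.766 ≈ 41300 km².

41300 km²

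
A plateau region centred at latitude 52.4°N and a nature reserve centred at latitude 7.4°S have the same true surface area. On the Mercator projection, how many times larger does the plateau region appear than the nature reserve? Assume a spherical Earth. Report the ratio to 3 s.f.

2.64

Mercator is conformal with k = sec φ, so areal scale = k² = sec²φ.
At 52.4°: sec²(52.4°) = 1/0.6101² = 2.686.
At 7.4°: sec²(7.4°) = 1/0.9917² = 1.017.
Ratio = 2.686/1.017 = cos²(7.4°)/cos²(52.4°) ≈ 2.64.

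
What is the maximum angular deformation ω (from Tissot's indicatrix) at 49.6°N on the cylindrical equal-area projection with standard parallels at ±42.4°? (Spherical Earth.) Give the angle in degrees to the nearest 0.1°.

14.9°

A cylindrical equal-area projection with standard parallel φ₀ has meridian scale h = cos φ / cos φ₀ and parallel scale k = cos φ₀ / cos φ (so areas are preserved, h·k = 1).
At 49.6°: h = 0.8777, k = 1.139; principal scales a = 1.139, b = 0.8777.
sin(ω/2) = (a − b)/(a + b) = 0.2617/2.017 = 0.1297, so ω = 2 arcsin(0.1297) ≈ 14.9°.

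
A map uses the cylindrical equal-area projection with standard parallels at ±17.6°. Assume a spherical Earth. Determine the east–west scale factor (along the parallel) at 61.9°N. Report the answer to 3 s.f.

2.02

A cylindrical equal-area projection with standard parallel φ₀ has meridian scale h = cos φ / cos φ₀ and parallel scale k = cos φ₀ / cos φ (so areas are preserved, h·k = 1).
k = cos 17.6° / cos 61.9° = 0.9532/0.4710 = 2.024.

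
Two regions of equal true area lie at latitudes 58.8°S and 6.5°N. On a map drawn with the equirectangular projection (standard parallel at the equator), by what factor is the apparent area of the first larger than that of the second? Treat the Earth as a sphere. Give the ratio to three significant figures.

1.92

Plate carrée maps x = Rλ, y = Rφ. The meridian scale is h = 1 and the parallel scale is k = 1/cos φ = sec φ.
Areal scale at 58.8°: h·k = 1.000 × 1.930 = 1.930.
Areal scale at 6.5°: h·k = 1.000 × 1.006 = 1.006.
Ratio = 1.930/1.006 ≈ 1.92.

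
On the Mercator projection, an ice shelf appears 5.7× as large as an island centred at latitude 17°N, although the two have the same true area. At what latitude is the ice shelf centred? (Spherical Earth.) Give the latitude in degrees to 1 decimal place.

For equal true areas on Mercator, apparent areas scale as sec²φ, so the ratio is cos²φ₂ / cos²φ₁.
cos²φ₂ / cos²φ₁ = 5.7  ⇒  cos φ₁ = cos 17° / √5.7 = 0.9563/2.387 = 0.4006.
φ₁ = arccos(0.4006) ≈ 66.4°.

66.4°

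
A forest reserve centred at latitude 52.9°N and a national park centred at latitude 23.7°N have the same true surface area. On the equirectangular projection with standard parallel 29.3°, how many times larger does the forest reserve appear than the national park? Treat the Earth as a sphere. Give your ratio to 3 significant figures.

1.52

The equidistant cylindrical projection with φ₀ = 29.3° has h = 1 (meridians true) and k = cos φ₀ / cos φ along parallels.
Areal scale at 52.9°: h·k = 1.000 × 1.446 = 1.446.
Areal scale at 23.7°: h·k = 1.000 × 0.9524 = 0.9524.
Ratio = 1.446/0.9524 ≈ 1.52.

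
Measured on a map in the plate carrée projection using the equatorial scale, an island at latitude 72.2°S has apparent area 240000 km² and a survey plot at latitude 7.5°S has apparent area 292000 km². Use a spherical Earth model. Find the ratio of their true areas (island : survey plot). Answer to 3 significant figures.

On the plate carrée, areal scale = h·k = 1 × sec φ, so true area = apparent × cos φ.
True area of island: 240000 × cos(72.2°) = 240000 × 0.3057 = 73370 km².
True area of survey plot: 292000 × cos(7.5°) = 292000 × 0.9914 = 289500 km².
Ratio = 73370 / 289500 ≈ 0.253.

0.253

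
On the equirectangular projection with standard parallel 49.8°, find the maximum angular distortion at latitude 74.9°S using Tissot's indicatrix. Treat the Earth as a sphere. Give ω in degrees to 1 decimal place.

The equidistant cylindrical projection with φ₀ = 49.8° has h = 1 (meridians true) and k = cos φ₀ / cos φ along parallels.
At 74.9°: h = 1.000, k = 2.478; principal scales a = 2.478, b = 1.000.
sin(ω/2) = (a − b)/(a + b) = 1.478/3.478 = 0.4249, so ω = 2 arcsin(0.4249) ≈ 50.3°.

50.3°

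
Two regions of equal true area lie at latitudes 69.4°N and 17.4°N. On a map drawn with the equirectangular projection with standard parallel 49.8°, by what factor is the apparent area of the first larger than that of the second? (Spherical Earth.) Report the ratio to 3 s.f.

The equidistant cylindrical projection with φ₀ = 49.8° has h = 1 (meridians true) and k = cos φ₀ / cos φ along parallels.
Areal scale at 69.4°: h·k = 1.000 × 1.835 = 1.835.
Areal scale at 17.4°: h·k = 1.000 × 0.6764 = 0.6764.
Ratio = 1.835/0.6764 ≈ 2.71.

2.71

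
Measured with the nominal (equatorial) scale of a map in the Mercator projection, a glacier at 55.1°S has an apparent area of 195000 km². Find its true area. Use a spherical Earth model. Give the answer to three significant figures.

63800 km²

For Mercator, h = k = sec φ (a conformal cylindrical projection has a single point scale, 1/cos φ).
Areal scale = k² = sec²φ = 1/cos²(55.1°) = 1/0.5721² = 3.055.
True area = apparent / (areal scale) = 195000 / 3.055 ≈ 63800 km².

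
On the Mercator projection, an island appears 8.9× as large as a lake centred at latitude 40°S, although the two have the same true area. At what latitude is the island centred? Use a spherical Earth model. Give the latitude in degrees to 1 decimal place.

Mercator areal scale is sec²φ, so apparent-area ratio = sec²φ₁ / sec²φ₂ = cos²φ₂ / cos²φ₁.
cos²φ₂ / cos²φ₁ = 8.9  ⇒  cos φ₁ = cos 40° / √8.9 = 0.7660/2.983 = 0.2568.
φ₁ = arccos(0.2568) ≈ 75.1°.

75.1°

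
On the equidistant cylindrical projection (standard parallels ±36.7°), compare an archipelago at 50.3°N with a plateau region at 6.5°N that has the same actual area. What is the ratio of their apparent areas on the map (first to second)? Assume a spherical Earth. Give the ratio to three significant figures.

1.56

The equidistant cylindrical projection with φ₀ = 36.7° has h = 1 (meridians true) and k = cos φ₀ / cos φ along parallels.
Areal scale at 50.3°: h·k = 1.000 × 1.255 = 1.255.
Areal scale at 6.5°: h·k = 1.000 × 0.8070 = 0.8070.
Ratio = 1.255/0.8070 ≈ 1.56.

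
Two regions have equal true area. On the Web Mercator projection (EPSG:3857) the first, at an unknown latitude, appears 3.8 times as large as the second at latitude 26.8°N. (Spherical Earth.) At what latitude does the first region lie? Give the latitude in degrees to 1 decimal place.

For equal true areas on Mercator, apparent areas scale as sec²φ, so the ratio is cos²φ₂ / cos²φ₁.
cos²φ₂ / cos²φ₁ = 3.8  ⇒  cos φ₁ = cos 26.8° / √3.8 = 0.8926/1.949 = 0.4579.
φ₁ = arccos(0.4579) ≈ 62.7°.

62.7°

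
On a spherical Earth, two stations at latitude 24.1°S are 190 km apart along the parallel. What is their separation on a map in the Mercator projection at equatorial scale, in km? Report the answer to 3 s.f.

208 km

The Mercator projection is conformal; its linear scale factor is the same in every direction and equals sec φ = 1/cos φ.
Along the parallel, k = sec 24.1° = 1/0.9128 = 1.095.
Map distance = 190 × 1.095 ≈ 208 km.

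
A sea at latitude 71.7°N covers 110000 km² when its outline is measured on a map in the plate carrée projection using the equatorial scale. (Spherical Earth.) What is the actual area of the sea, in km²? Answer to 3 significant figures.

34500 km²

Plate carrée maps x = Rλ, y = Rφ. The meridian scale is h = 1 and the parallel scale is k = 1/cos φ = sec φ.
Areal scale = h·k = 1 × sec φ; at 71.7°, h = 1.000, k = 3.185, so h·k = 3.185.
True area = apparent / (areal scale) = 110000 / 3.185 ≈ 34500 km².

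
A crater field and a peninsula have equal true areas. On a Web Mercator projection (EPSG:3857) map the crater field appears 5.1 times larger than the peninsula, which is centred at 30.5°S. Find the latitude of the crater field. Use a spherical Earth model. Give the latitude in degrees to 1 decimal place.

On Mercator, (apparent₁)/(apparent₂) = sec²φ₁ / sec²φ₂ when true areas are equal.
cos²φ₂ / cos²φ₁ = 5.1  ⇒  cos φ₁ = cos 30.5° / √5.1 = 0.8616/2.258 = 0.3815.
φ₁ = arccos(0.3815) ≈ 67.6°.

67.6°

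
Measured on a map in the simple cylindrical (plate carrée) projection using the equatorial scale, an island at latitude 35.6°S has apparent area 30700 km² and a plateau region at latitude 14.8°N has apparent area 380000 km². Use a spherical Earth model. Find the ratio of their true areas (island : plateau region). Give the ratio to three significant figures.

0.0679

Plate carrée has h = 1 and k = sec φ, giving areal scale sec φ; true area = (apparent area) · cos φ.
True area of island: 30700 × cos(35.6°) = 30700 × 0.8131 = 24960 km².
True area of plateau region: 380000 × cos(14.8°) = 380000 × 0.9668 = 367400 km².
Ratio = 24960 / 367400 ≈ 0.0679.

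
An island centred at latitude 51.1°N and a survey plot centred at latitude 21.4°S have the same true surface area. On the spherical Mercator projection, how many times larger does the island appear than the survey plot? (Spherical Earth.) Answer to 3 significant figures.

2.20

Mercator is conformal with k = sec φ, so areal scale = k² = sec²φ.
At 51.1°: sec²(51.1°) = 1/0.6280² = 2.536.
At 21.4°: sec²(21.4°) = 1/0.9311² = 1.154.
Ratio = 2.536/1.154 = cos²(21.4°)/cos²(51.1°) ≈ 2.20.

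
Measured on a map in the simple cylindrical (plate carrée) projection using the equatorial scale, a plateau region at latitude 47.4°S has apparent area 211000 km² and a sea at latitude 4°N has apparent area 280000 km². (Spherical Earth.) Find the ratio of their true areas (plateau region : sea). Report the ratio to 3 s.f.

0.511

Plate carrée has h = 1 and k = sec φ, giving areal scale sec φ; true area = (apparent area) · cos φ.
True area of plateau region: 211000 × cos(47.4°) = 211000 × 0.6769 = 142800 km².
True area of sea: 280000 × cos(4°) = 280000 × 0.9976 = 279300 km².
Ratio = 142800 / 279300 ≈ 0.511.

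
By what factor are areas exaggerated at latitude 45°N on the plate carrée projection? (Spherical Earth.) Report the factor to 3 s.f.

For the equirectangular projection with φ₀ = 0 (plate carrée), h = 1 along meridians and k = sec φ along parallels.
Areal scale = h·k = 1 × sec φ; at 45°, h = 1.000, k = 1.414, so h·k = 1.414.

1.41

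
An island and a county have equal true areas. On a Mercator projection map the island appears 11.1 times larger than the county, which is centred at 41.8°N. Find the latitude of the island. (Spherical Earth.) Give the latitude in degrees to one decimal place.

77.1°

Mercator areal scale is sec²φ, so apparent-area ratio = sec²φ₁ / sec²φ₂ = cos²φ₂ / cos²φ₁.
cos²φ₂ / cos²φ₁ = 11.1  ⇒  cos φ₁ = cos 41.8° / √11.1 = 0.7455/3.332 = 0.2238.
φ₁ = arccos(0.2238) ≈ 77.1°.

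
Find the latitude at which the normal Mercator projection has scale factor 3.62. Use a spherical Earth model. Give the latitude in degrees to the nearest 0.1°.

Mercator scale is k = sec φ = 1/cos φ.
1/cos φ = 3.62  ⇒  cos φ = 0.2762  ⇒  φ = arccos(0.2762) ≈ 74.0°.

74.0°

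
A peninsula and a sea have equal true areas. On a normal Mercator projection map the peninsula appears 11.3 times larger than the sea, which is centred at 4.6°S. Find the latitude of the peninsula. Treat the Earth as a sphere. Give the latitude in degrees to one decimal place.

For equal true areas on Mercator, apparent areas scale as sec²φ, so the ratio is cos²φ₂ / cos²φ₁.
cos²φ₂ / cos²φ₁ = 11.3  ⇒  cos φ₁ = cos 4.6° / √11.3 = 0.9968/3.362 = 0.2965.
φ₁ = arccos(0.2965) ≈ 72.8°.

72.8°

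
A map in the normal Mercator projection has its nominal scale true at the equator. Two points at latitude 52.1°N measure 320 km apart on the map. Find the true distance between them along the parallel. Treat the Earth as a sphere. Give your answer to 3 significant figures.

197 km

The Mercator projection is conformal; its linear scale factor is the same in every direction and equals sec φ = 1/cos φ.
Along the parallel at 52.1°, map distances are exaggerated by k = sec 52.1° = 1.628.
True distance = 320 / 1.628 = 320 × cos 52.1° ≈ 197 km.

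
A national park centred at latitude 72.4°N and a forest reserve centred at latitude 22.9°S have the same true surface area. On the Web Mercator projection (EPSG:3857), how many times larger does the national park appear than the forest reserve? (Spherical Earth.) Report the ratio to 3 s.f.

Mercator areal scale is sec²φ.
At 72.4°: sec²(72.4°) = 1/0.3024² = 10.94.
At 22.9°: sec²(22.9°) = 1/0.9212² = 1.178.
Ratio = 10.94/1.178 = cos²(22.9°)/cos²(72.4°) ≈ 9.28.

9.28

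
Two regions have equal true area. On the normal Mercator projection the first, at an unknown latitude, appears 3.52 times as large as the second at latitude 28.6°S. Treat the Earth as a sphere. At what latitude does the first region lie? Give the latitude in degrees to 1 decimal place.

For equal true areas on Mercator, apparent areas scale as sec²φ, so the ratio is cos²φ₂ / cos²φ₁.
cos²φ₂ / cos²φ₁ = 3.52  ⇒  cos φ₁ = cos 28.6° / √3.52 = 0.8780/1.876 = 0.4680.
φ₁ = arccos(0.4680) ≈ 62.1°.

62.1°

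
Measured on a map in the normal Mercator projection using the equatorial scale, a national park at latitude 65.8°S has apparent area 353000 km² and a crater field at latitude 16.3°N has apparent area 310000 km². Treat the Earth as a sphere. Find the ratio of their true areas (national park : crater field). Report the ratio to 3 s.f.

0.208

Since Mercator area scale is 1/cos²φ, the true area equals the apparent area multiplied by cos²φ.
True area of national park: 353000 × cos²(65.8°) = 353000 × 0.1680 = 59320 km².
True area of crater field: 310000 × cos²(16.3°) = 310000 × 0.9212 = 285600 km².
Ratio = 59320 / 285600 ≈ 0.208.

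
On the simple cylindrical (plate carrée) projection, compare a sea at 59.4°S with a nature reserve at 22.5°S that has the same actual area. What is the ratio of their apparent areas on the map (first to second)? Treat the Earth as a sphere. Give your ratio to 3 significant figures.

1.81

Plate carrée maps x = Rλ, y = Rφ. The meridian scale is h = 1 and the parallel scale is k = 1/cos φ = sec φ.
Areal scale at 59.4°: h·k = 1.000 × 1.964 = 1.964.
Areal scale at 22.5°: h·k = 1.000 × 1.082 = 1.082.
Ratio = 1.964/1.082 ≈ 1.81.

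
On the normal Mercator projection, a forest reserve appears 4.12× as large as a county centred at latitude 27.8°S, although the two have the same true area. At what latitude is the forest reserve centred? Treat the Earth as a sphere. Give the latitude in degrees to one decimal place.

On Mercator, (apparent₁)/(apparent₂) = sec²φ₁ / sec²φ₂ when true areas are equal.
cos²φ₂ / cos²φ₁ = 4.12  ⇒  cos φ₁ = cos 27.8° / √4.12 = 0.8846/2.030 = 0.4358.
φ₁ = arccos(0.4358) ≈ 64.2°.

64.2°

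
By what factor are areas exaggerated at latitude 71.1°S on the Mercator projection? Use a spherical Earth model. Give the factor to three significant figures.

For Mercator, h = k = sec φ (a conformal cylindrical projection has a single point scale, 1/cos φ).
Areal scale = k² = sec²φ = 1/cos²(71.1°) = 1/0.3239² = 9.531.

9.53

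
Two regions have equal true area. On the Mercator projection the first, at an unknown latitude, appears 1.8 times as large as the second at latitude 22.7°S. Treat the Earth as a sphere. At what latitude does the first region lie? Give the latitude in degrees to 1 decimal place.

On Mercator, (apparent₁)/(apparent₂) = sec²φ₁ / sec²φ₂ when true areas are equal.
cos²φ₂ / cos²φ₁ = 1.8  ⇒  cos φ₁ = cos 22.7° / √1.8 = 0.9225/1.342 = 0.6876.
φ₁ = arccos(0.6876) ≈ 46.6°.

46.6°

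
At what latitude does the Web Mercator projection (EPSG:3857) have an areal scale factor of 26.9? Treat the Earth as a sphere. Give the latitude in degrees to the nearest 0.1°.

78.9°

Mercator areal scale is sec²φ.
sec²φ = 26.9  ⇒  cos²φ = 0.03717  ⇒  cos φ = 0.1928.
φ = arccos(0.1928) ≈ 78.9°.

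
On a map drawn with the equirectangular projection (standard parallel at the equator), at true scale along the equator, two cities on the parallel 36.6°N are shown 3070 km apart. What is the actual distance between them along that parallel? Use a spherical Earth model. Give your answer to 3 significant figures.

Plate carrée maps x = Rλ, y = Rφ. The meridian scale is h = 1 and the parallel scale is k = 1/cos φ = sec φ.
Along the parallel at 36.6°, map distances are exaggerated by k = sec 36.6° = 1.246.
True distance = 3070 / 1.246 = 3070 × cos 36.6° ≈ 2460 km.

2460 km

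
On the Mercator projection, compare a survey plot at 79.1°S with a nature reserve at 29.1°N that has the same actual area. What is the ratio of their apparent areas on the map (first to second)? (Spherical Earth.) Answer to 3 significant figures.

21.4

On Mercator, area is exaggerated by sec²φ = 1/cos²φ.
At 79.1°: sec²(79.1°) = 1/0.1891² = 27.97.
At 29.1°: sec²(29.1°) = 1/0.8738² = 1.310.
Ratio = 27.97/1.310 = cos²(29.1°)/cos²(79.1°) ≈ 21.4.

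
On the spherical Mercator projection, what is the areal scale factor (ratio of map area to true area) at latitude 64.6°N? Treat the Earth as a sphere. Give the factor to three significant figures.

For Mercator, h = k = sec φ (a conformal cylindrical projection has a single point scale, 1/cos φ).
Areal scale = k² = sec²φ = 1/cos²(64.6°) = 1/0.4289² = 5.435.

5.44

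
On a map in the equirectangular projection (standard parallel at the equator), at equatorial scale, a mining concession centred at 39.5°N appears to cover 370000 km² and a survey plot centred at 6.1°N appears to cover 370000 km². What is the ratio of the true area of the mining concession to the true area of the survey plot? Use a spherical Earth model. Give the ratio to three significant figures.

Plate carrée has h = 1 and k = sec φ, giving areal scale sec φ; true area = (apparent area) · cos φ.
True area of mining concession: 370000 × cos(39.5°) = 370000 × 0.7716 = 285500 km².
True area of survey plot: 370000 × cos(6.1°) = 370000 × 0.9943 = 367900 km².
Ratio = 285500 / 367900 ≈ 0.776.

0.776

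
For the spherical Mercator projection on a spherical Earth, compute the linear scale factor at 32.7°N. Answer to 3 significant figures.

1.19

Mercator is conformal, so the point scale is isotropic: h = k = sec φ = 1/cos φ.
k = 1/cos 32.7° = 1/0.8415 = 1.188.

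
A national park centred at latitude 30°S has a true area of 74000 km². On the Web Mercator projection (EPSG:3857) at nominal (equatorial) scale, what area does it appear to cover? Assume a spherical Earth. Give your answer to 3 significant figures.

For Mercator, h = k = sec φ (a conformal cylindrical projection has a single point scale, 1/cos φ).
Areal scale = k² = sec²φ = 1/cos²(30°) = 1/0.8660² = 1.333.
Apparent area = 74000 × 1.333 ≈ 98700 km².

98700 km²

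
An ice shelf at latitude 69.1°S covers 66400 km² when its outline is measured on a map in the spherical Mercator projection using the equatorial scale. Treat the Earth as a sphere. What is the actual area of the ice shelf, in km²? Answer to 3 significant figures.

The Mercator projection is conformal; its linear scale factor is the same in every direction and equals sec φ = 1/cos φ.
Areal scale = k² = sec²φ = 1/cos²(69.1°) = 1/0.3567² = 7.858.
True area = apparent / (areal scale) = 66400 / 7.858 ≈ 8450 km².

8450 km²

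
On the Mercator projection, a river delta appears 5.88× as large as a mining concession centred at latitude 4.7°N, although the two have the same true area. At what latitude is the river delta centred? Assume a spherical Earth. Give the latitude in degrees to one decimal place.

For equal true areas on Mercator, apparent areas scale as sec²φ, so the ratio is cos²φ₂ / cos²φ₁.
cos²φ₂ / cos²φ₁ = 5.88  ⇒  cos φ₁ = cos 4.7° / √5.88 = 0.9966/2.425 = 0.4110.
φ₁ = arccos(0.4110) ≈ 65.7°.

65.7°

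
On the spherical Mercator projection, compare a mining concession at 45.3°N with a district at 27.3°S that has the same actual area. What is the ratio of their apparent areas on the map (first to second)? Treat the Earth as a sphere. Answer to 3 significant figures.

Mercator is conformal with k = sec φ, so areal scale = k² = sec²φ.
At 45.3°: sec²(45.3°) = 1/0.7034² = 2.021.
At 27.3°: sec²(27.3°) = 1/0.8886² = 1.266.
Ratio = 2.021/1.266 = cos²(27.3°)/cos²(45.3°) ≈ 1.60.

1.60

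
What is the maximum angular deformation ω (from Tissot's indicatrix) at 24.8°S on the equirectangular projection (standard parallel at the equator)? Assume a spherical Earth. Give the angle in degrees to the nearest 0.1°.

5.5°

For the equirectangular projection with φ₀ = 0 (plate carrée), h = 1 along meridians and k = sec φ along parallels.
At 24.8°: h = 1.000, k = 1.102; principal scales a = 1.102, b = 1.000.
sin(ω/2) = (a − b)/(a + b) = 0.1016/2.102 = 0.04834, so ω = 2 arcsin(0.04834) ≈ 5.5°.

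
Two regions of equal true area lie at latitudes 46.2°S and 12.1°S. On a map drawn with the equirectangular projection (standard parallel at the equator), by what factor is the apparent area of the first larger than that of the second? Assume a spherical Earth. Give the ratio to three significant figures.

Plate carrée maps x = Rλ, y = Rφ. The meridian scale is h = 1 and the parallel scale is k = 1/cos φ = sec φ.
Areal scale at 46.2°: h·k = 1.000 × 1.445 = 1.445.
Areal scale at 12.1°: h·k = 1.000 × 1.023 = 1.023.
Ratio = 1.445/1.023 ≈ 1.41.

1.41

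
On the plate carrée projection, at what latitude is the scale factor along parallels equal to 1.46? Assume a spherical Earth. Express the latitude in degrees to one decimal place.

Plate carrée: h = 1, k = sec φ along parallels.
sec φ = 1.46  ⇒  cos φ = 0.6849  ⇒  φ ≈ 46.8°.

46.8°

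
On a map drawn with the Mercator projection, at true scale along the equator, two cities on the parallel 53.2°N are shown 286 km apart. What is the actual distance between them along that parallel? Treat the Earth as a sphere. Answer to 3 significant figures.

171 km

Mercator is conformal, so the point scale is isotropic: h = k = sec φ = 1/cos φ.
Along the parallel at 53.2°, map distances are exaggerated by k = sec 53.2° = 1.669.
True distance = 286 / 1.669 = 286 × cos 53.2° ≈ 171 km.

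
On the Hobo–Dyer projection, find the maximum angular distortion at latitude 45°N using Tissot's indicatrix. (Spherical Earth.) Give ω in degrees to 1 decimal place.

13.2°

Hobo–Dyer is a cylindrical equal-area projection with standard parallels at ±37.5°. For cylindrical equal-area with standard parallel φ₀, h = cos φ / cos φ₀ and k = cos φ₀ / cos φ, so h·k = 1.
At 45°: h = 0.8913, k = 1.122; principal scales a = 1.122, b = 0.8913.
sin(ω/2) = (a − b)/(a + b) = 0.2307/2.013 = 0.1146, so ω = 2 arcsin(0.1146) ≈ 13.2°.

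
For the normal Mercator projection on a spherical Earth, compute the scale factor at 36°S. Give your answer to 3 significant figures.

1.24

Mercator is conformal, so the point scale is isotropic: h = k = sec φ = 1/cos φ.
k = 1/cos 36° = 1/0.8090 = 1.236.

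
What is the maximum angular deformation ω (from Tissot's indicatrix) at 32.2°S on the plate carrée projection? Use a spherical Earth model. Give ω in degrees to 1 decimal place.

Plate carrée maps x = Rλ, y = Rφ. The meridian scale is h = 1 and the parallel scale is k = 1/cos φ = sec φ.
At 32.2°: h = 1.000, k = 1.182; principal scales a = 1.182, b = 1.000.
sin(ω/2) = (a − b)/(a + b) = 0.1818/2.182 = 0.08331, so ω = 2 arcsin(0.08331) ≈ 9.6°.

9.6°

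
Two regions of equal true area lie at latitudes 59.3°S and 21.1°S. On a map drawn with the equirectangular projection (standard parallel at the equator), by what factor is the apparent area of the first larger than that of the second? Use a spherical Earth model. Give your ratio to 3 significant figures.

1.83

For the equirectangular projection with φ₀ = 0 (plate carrée), h = 1 along meridians and k = sec φ along parallels.
Areal scale at 59.3°: h·k = 1.000 × 1.959 = 1.959.
Areal scale at 21.1°: h·k = 1.000 × 1.072 = 1.072.
Ratio = 1.959/1.072 ≈ 1.83.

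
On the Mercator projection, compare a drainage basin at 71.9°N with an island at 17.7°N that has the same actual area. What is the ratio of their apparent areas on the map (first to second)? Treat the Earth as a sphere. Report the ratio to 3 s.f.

9.40

On Mercator, area is exaggerated by sec²φ = 1/cos²φ.
At 71.9°: sec²(71.9°) = 1/0.3107² = 10.36.
At 17.7°: sec²(17.7°) = 1/0.9527² = 1.102.
Ratio = 10.36/1.102 = cos²(17.7°)/cos²(71.9°) ≈ 9.40.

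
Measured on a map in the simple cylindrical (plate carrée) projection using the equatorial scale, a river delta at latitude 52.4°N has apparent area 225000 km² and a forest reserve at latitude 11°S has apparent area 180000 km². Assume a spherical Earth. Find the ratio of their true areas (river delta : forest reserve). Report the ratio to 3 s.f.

0.777

Plate carrée has h = 1 and k = sec φ, giving areal scale sec φ; true area = (apparent area) · cos φ.
True area of river delta: 225000 × cos(52.4°) = 225000 × 0.6101 = 137300 km².
True area of forest reserve: 180000 × cos(11°) = 180000 × 0.9816 = 176700 km².
Ratio = 137300 / 176700 ≈ 0.777.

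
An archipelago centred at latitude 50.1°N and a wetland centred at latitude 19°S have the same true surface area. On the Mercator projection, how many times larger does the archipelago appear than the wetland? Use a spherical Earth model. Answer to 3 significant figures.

2.17

On Mercator, area is exaggerated by sec²φ = 1/cos²φ.
At 50.1°: sec²(50.1°) = 1/0.6414² = 2.430.
At 19°: sec²(19°) = 1/0.9455² = 1.119.
Ratio = 2.430/1.119 = cos²(19°)/cos²(50.1°) ≈ 2.17.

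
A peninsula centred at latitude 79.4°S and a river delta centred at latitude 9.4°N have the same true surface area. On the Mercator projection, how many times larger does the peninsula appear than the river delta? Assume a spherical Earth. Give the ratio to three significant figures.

28.8

Mercator areal scale is sec²φ.
At 79.4°: sec²(79.4°) = 1/0.1840² = 29.55.
At 9.4°: sec²(9.4°) = 1/0.9866² = 1.027.
Ratio = 29.55/1.027 = cos²(9.4°)/cos²(79.4°) ≈ 28.8.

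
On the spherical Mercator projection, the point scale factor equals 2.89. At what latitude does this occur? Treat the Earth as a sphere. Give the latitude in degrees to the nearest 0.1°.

Mercator scale is k = sec φ = 1/cos φ.
1/cos φ = 2.89  ⇒  cos φ = 0.3460  ⇒  φ = arccos(0.3460) ≈ 69.8°.

69.8°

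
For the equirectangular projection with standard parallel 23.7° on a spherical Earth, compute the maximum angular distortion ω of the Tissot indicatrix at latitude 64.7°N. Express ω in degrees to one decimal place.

42.6°

The equidistant cylindrical projection with φ₀ = 23.7° has h = 1 (meridians true) and k = cos φ₀ / cos φ along parallels.
At 64.7°: h = 1.000, k = 2.143; principal scales a = 2.143, b = 1.000.
sin(ω/2) = (a − b)/(a + b) = 1.143/3.143 = 0.3636, so ω = 2 arcsin(0.3636) ≈ 42.6°.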